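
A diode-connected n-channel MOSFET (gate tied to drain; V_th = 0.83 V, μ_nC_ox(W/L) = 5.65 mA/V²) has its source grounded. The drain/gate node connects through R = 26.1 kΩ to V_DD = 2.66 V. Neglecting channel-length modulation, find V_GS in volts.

With gate tied to drain, V_GS = V_DS ≥ V_GS − V_th, so the device is in saturation.
KCL at the drain: ½ k_n (V_GS − V_th)² = (V_DD − V_GS)/R.
Let x = V_GS − 0.83. Then 73.7 x² + x − 1.83 = 0, giving x = 0.151 V (positive root), so V_GS = 0.981 V.
I_D = (V_DD − V_GS)/R = (2.66 − 0.981) / 26.1 = 0.0643 mA.

V_GS = 0.981 V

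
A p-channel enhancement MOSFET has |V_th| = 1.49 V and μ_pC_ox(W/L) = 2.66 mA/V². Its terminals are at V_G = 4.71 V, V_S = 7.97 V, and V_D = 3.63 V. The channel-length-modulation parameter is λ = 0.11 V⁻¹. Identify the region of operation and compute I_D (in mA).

Saturation; I_D = 6.16 mA

V_SG = V_S − V_G = 7.97 − 4.71 = 3.26 V; V_SD = V_S − V_D = 7.97 − 3.63 = 4.34 V.
V_ov = V_SG − |V_th| = 3.26 − 1.49 = 1.77 V.
Since V_SD = 4.34 V ≥ V_ov = 1.77 V, the device is in saturation.
I_D = ½ k_p V_ov² (1 + λ V_SD) = 0.5 × 2.66 × 1.77² × (1 + 0.11 × 4.34) = 6.16 mA.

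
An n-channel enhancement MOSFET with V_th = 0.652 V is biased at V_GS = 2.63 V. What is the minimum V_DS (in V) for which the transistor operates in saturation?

The boundary between triode and saturation is V_DS = V_GS − V_th = V_ov.
V_ov = 2.63 − 0.652 = 1.98 V.

V_DS,sat = 1.98 V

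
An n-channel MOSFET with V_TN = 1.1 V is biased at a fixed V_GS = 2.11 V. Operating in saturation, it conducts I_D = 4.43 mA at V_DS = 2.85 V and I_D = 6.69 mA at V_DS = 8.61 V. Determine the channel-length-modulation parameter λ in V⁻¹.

λ = 0.118 V⁻¹

With V_GS fixed, I_D ∝ (1 + λ V_DS) in saturation, so I_D2/I_D1 = (1 + λ V_DS2)/(1 + λ V_DS1).
6.69/4.43 = 1.51 = (1 + 8.61 λ)/(1 + 2.85 λ).
Solving: λ (I_D1 V_DS2 − I_D2 V_DS1) = I_D2 − I_D1, so λ = (6.69 − 4.43) / (4.43 × 8.61 − 6.69 × 2.85) = 2.26 / 19.1 = 0.118 V⁻¹.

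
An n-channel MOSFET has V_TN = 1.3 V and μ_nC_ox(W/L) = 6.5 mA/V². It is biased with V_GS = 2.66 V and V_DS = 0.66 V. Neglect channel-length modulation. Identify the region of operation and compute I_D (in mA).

Triode; I_D = 4.42 mA

V_ov = V_GS − V_TN = 2.66 − 1.3 = 1.36 V.
Since V_DS = 0.66 V < V_ov = 1.36 V, the device is in the triode region.
I_D = k_n [V_ov · V_DS − ½ V_DS²] = 6.5 × [1.36 × 0.66 − 0.5 × 0.66²] = 4.42 mA.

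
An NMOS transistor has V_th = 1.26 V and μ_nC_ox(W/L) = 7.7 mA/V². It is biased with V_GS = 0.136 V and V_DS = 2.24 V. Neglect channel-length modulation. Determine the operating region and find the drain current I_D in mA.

Cutoff; I_D = 0 mA

V_GS = 0.136 V < V_th = 1.26 V, so the transistor is in cutoff.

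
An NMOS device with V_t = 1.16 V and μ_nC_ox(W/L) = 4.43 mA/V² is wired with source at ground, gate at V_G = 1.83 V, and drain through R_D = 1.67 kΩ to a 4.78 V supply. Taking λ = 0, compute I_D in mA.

I_D = 0.994 mA

V_GS = V_G = 1.83 V, so V_ov = 1.83 − 1.16 = 0.67 V.
Assume saturation: I_D = ½ k_n V_ov² = 0.5 × 4.43 × 0.67² = 0.994 mA, giving V_DS = V_DD − I_D R_D = 4.78 − 0.994 × 1.67 = 3.12 V.
V_DS = 3.12 V ≥ V_ov = 0.67 V, confirming saturation.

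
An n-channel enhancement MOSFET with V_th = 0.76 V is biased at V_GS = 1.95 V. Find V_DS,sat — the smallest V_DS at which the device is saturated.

V_DS,sat = 1.19 V

The boundary between triode and saturation is V_DS = V_GS − V_th = V_ov.
V_ov = 1.95 − 0.76 = 1.19 V.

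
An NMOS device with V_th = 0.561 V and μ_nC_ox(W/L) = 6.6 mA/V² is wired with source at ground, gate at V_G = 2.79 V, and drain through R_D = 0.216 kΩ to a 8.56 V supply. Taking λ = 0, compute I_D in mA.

V_GS = V_G = 2.79 V, so V_ov = 2.79 − 0.561 = 2.23 V.
Assume saturation: I_D = ½ k_n V_ov² = 0.5 × 6.6 × 2.23² = 16.4 mA, giving V_DS = V_DD − I_D R_D = 8.56 − 16.4 × 0.216 = 5.02 V.
V_DS = 5.02 V ≥ V_ov = 2.23 V, confirming saturation.

I_D = 16.4 mA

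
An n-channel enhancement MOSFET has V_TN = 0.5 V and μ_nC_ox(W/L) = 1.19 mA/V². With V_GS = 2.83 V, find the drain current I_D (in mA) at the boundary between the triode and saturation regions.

At the boundary V_DS = V_ov = V_GS − V_TN = 2.83 − 0.5 = 2.33 V.
I_D = ½ k_n V_ov² = 0.5 × 1.19 × 2.33² = 3.23 mA.

I_D = 3.23 mA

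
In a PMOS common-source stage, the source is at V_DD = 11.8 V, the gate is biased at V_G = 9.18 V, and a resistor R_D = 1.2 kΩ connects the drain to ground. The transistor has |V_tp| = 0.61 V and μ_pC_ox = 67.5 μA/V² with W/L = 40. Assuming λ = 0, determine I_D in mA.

V_SG = V_DD − V_G = 11.8 − 9.18 = 2.62 V, so V_ov = 2.62 − 0.61 = 2.01 V.
k_p = μ_pC_ox · (W/L) = 2.7 mA/V².
Assume saturation: I_D = ½ k_p V_ov² = 0.5 × 2.7 × 2.01² = 5.45 mA, giving V_SD = V_DD − I_D R_D = 11.8 − 5.45 × 1.2 = 5.26 V.
V_SD = 5.26 V ≥ V_ov = 2.01 V, confirming saturation.

I_D = 5.45 mA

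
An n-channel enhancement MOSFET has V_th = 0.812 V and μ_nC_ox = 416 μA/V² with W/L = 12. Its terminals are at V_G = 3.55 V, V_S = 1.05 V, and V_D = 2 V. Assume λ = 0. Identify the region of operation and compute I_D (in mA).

V_GS = V_G − V_S = 3.55 − 1.05 = 2.5 V; V_DS = V_D − V_S = 2 − 1.05 = 0.95 V.
k_n = μ_nC_ox · (W/L) = 4.992 mA/V².
V_ov = V_GS − V_th = 2.5 − 0.812 = 1.69 V.
Since V_DS = 0.95 V < V_ov = 1.69 V, the device is in the triode region.
I_D = k_n [V_ov · V_DS − ½ V_DS²] = 4.992 × [1.69 × 0.95 − 0.5 × 0.95²] = 5.75 mA.

Triode; I_D = 5.75 mA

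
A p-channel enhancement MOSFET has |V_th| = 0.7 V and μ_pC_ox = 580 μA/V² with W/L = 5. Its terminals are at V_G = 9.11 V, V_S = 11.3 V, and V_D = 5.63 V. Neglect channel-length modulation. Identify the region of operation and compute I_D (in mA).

Saturation; I_D = 3.22 mA

V_SG = V_S − V_G = 11.3 − 9.11 = 2.19 V; V_SD = V_S − V_D = 11.3 − 5.63 = 5.67 V.
k_p = μ_pC_ox · (W/L) = 2.9 mA/V².
V_ov = V_SG − |V_th| = 2.19 − 0.7 = 1.49 V.
Since V_SD = 5.67 V ≥ V_ov = 1.49 V, the device is in saturation.
I_D = ½ k_p V_ov² = 0.5 × 2.9 × 1.49² = 3.22 mA.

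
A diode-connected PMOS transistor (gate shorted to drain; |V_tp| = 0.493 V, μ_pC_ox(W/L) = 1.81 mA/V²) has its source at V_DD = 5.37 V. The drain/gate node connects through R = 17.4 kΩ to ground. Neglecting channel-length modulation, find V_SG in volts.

With gate tied to drain, V_SG = V_SD ≥ V_SG − |V_tp|, so the device is in saturation.
KCL at the drain: ½ k_p (V_SG − |V_tp|)² = (V_DD − V_SG)/R.
Let x = V_SG − 0.493. Then 15.7 x² + x − 4.877 = 0, giving x = 0.526 V (positive root), so V_SG = 1.02 V.
I_D = (V_DD − V_SG)/R = (5.37 − 1.02) / 17.4 = 0.25 mA.

V_SG = 1.02 V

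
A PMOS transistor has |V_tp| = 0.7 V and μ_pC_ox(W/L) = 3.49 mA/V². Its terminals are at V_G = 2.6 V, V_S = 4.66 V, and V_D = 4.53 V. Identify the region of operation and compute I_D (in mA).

Triode; I_D = 0.588 mA

V_SG = V_S − V_G = 4.66 − 2.6 = 2.06 V; V_SD = V_S − V_D = 4.66 − 4.53 = 0.13 V.
V_ov = V_SG − |V_tp| = 2.06 − 0.7 = 1.36 V.
Since V_SD = 0.13 V < V_ov = 1.36 V, the device is in the triode region.
I_D = k_p [V_ov · V_SD − ½ V_SD²] = 3.49 × [1.36 × 0.13 − 0.5 × 0.13²] = 0.588 mA.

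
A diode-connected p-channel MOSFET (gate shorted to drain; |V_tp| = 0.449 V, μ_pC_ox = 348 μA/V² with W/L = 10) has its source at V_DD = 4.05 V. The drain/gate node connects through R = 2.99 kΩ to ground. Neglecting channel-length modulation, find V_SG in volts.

With gate tied to drain, V_SG = V_SD ≥ V_SG − |V_tp|, so the device is in saturation.
k_p = μ_pC_ox · (W/L) = 3.48 mA/V².
KCL at the drain: ½ k_p (V_SG − |V_tp|)² = (V_DD − V_SG)/R.
Let x = V_SG − 0.449. Then 5.2 x² + x − 3.601 = 0, giving x = 0.741 V (positive root), so V_SG = 1.19 V.
I_D = (V_DD − V_SG)/R = (4.05 − 1.19) / 2.99 = 0.956 mA.

V_SG = 1.19 V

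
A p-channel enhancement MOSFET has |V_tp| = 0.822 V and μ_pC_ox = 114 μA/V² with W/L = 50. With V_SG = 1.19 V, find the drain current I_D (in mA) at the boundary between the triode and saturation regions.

I_D = 0.386 mA

At the boundary V_SD = V_ov = V_SG − |V_tp| = 1.19 − 0.822 = 0.368 V.
k_p = μ_pC_ox · (W/L) = 5.7 mA/V².
I_D = ½ k_p V_ov² = 0.5 × 5.7 × 0.368² = 0.386 mA.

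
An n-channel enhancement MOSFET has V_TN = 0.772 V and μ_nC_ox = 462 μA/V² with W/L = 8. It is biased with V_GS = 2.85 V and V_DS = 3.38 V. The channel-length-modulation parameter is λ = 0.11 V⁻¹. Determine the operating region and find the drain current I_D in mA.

k_n = μ_nC_ox · (W/L) = 3.696 mA/V².
V_ov = V_GS − V_TN = 2.85 − 0.772 = 2.08 V.
Since V_DS = 3.38 V ≥ V_ov = 2.08 V, the device is in saturation.
I_D = ½ k_n V_ov² (1 + λ V_DS) = 0.5 × 3.696 × 2.08² × (1 + 0.11 × 3.38) = 10.9 mA.

Saturation; I_D = 10.9 mA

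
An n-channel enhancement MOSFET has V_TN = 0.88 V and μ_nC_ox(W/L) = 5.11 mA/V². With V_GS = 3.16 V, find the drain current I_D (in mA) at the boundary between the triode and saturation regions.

I_D = 13.3 mA

At the boundary V_DS = V_ov = V_GS − V_TN = 3.16 − 0.88 = 2.28 V.
I_D = ½ k_n V_ov² = 0.5 × 5.11 × 2.28² = 13.3 mA.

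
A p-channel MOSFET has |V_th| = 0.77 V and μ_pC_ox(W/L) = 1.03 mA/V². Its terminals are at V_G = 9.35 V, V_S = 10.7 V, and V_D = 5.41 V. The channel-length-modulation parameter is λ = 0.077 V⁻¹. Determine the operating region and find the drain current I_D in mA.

Saturation; I_D = 0.244 mA

V_SG = V_S − V_G = 10.7 − 9.35 = 1.35 V; V_SD = V_S − V_D = 10.7 − 5.41 = 5.29 V.
V_ov = V_SG − |V_th| = 1.35 − 0.77 = 0.58 V.
Since V_SD = 5.29 V ≥ V_ov = 0.58 V, the device is in saturation.
I_D = ½ k_p V_ov² (1 + λ V_SD) = 0.5 × 1.03 × 0.58² × (1 + 0.077 × 5.29) = 0.244 mA.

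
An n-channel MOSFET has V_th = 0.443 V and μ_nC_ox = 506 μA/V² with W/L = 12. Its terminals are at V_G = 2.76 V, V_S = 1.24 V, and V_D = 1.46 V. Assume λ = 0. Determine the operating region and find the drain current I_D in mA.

Triode; I_D = 1.29 mA

V_GS = V_G − V_S = 2.76 − 1.24 = 1.52 V; V_DS = V_D − V_S = 1.46 − 1.24 = 0.22 V.
k_n = μ_nC_ox · (W/L) = 6.072 mA/V².
V_ov = V_GS − V_th = 1.52 − 0.443 = 1.08 V.
Since V_DS = 0.22 V < V_ov = 1.08 V, the device is in the triode region.
I_D = k_n [V_ov · V_DS − ½ V_DS²] = 6.072 × [1.08 × 0.22 − 0.5 × 0.22²] = 1.29 mA.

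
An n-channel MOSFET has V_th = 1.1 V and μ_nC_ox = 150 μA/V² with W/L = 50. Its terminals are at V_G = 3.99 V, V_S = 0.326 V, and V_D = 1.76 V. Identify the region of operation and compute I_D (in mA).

V_GS = V_G − V_S = 3.99 − 0.326 = 3.66 V; V_DS = V_D − V_S = 1.76 − 0.326 = 1.43 V.
k_n = μ_nC_ox · (W/L) = 7.5 mA/V².
V_ov = V_GS − V_th = 3.66 − 1.1 = 2.56 V.
Since V_DS = 1.43 V < V_ov = 2.56 V, the device is in the triode region.
I_D = k_n [V_ov · V_DS − ½ V_DS²] = 7.5 × [2.56 × 1.43 − 0.5 × 1.43²] = 19.9 mA.

Triode; I_D = 19.9 mA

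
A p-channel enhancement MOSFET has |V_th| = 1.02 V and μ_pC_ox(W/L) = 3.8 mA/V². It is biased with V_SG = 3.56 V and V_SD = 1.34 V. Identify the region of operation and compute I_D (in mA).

V_ov = V_SG − |V_th| = 3.56 − 1.02 = 2.54 V.
Since V_SD = 1.34 V < V_ov = 2.54 V, the device is in the triode region.
I_D = k_p [V_ov · V_SD − ½ V_SD²] = 3.8 × [2.54 × 1.34 − 0.5 × 1.34²] = 9.52 mA.

Triode; I_D = 9.52 mA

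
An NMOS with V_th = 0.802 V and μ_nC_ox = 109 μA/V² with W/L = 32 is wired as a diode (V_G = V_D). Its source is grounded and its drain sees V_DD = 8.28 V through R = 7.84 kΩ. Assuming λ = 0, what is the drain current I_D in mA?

With gate tied to drain, V_GS = V_DS ≥ V_GS − V_th, so the device is in saturation.
k_n = μ_nC_ox · (W/L) = 3.488 mA/V².
KCL at the drain: ½ k_n (V_GS − V_th)² = (V_DD − V_GS)/R.
Let x = V_GS − 0.802. Then 13.7 x² + x − 7.478 = 0, giving x = 0.704 V (positive root), so V_GS = 1.51 V.
I_D = (V_DD − V_GS)/R = (8.28 − 1.51) / 7.84 = 0.864 mA.

I_D = 0.864 mA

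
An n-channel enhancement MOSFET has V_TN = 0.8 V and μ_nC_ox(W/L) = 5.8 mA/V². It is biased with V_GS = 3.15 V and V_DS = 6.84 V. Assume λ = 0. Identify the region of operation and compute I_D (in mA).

Saturation; I_D = 16.0 mA

V_ov = V_GS − V_TN = 3.15 − 0.8 = 2.35 V.
Since V_DS = 6.84 V ≥ V_ov = 2.35 V, the device is in saturation.
I_D = ½ k_n V_ov² = 0.5 × 5.8 × 2.35² = 16 mA.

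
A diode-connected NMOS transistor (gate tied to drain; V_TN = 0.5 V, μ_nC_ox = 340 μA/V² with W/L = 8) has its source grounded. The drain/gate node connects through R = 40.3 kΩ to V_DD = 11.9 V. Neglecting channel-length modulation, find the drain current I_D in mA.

With gate tied to drain, V_GS = V_DS ≥ V_GS − V_TN, so the device is in saturation.
k_n = μ_nC_ox · (W/L) = 2.72 mA/V².
KCL at the drain: ½ k_n (V_GS − V_TN)² = (V_DD − V_GS)/R.
Let x = V_GS − 0.5. Then 54.8 x² + x − 11.4 = 0, giving x = 0.447 V (positive root), so V_GS = 0.947 V.
I_D = (V_DD − V_GS)/R = (11.9 − 0.947) / 40.3 = 0.272 mA.

I_D = 0.272 mA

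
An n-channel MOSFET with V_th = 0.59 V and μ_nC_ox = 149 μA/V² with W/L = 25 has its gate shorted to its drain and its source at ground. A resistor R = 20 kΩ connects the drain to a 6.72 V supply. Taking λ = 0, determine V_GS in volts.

V_GS = 0.982 V

With gate tied to drain, V_GS = V_DS ≥ V_GS − V_th, so the device is in saturation.
k_n = μ_nC_ox · (W/L) = 3.725 mA/V².
KCL at the drain: ½ k_n (V_GS − V_th)² = (V_DD − V_GS)/R.
Let x = V_GS − 0.59. Then 37.2 x² + x − 6.13 = 0, giving x = 0.392 V (positive root), so V_GS = 0.982 V.
I_D = (V_DD − V_GS)/R = (6.72 − 0.982) / 20 = 0.287 mA.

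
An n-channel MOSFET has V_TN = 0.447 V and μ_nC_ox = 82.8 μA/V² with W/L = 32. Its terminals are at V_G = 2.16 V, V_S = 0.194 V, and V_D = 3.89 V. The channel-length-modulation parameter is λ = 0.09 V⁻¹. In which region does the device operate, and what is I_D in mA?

V_GS = V_G − V_S = 2.16 − 0.194 = 1.97 V; V_DS = V_D − V_S = 3.89 − 0.194 = 3.7 V.
k_n = μ_nC_ox · (W/L) = 2.65 mA/V².
V_ov = V_GS − V_TN = 1.97 − 0.447 = 1.52 V.
Since V_DS = 3.7 V ≥ V_ov = 1.52 V, the device is in saturation.
I_D = ½ k_n V_ov² (1 + λ V_DS) = 0.5 × 2.65 × 1.52² × (1 + 0.09 × 3.7) = 4.07 mA.

Saturation; I_D = 4.07 mA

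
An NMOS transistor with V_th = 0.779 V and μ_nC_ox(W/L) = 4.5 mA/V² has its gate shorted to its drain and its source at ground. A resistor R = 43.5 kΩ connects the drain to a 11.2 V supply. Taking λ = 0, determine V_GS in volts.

With gate tied to drain, V_GS = V_DS ≥ V_GS − V_th, so the device is in saturation.
KCL at the drain: ½ k_n (V_GS − V_th)² = (V_DD − V_GS)/R.
Let x = V_GS − 0.779. Then 97.9 x² + x − 10.42 = 0, giving x = 0.321 V (positive root), so V_GS = 1.1 V.
I_D = (V_DD − V_GS)/R = (11.2 − 1.1) / 43.5 = 0.232 mA.

V_GS = 1.10 V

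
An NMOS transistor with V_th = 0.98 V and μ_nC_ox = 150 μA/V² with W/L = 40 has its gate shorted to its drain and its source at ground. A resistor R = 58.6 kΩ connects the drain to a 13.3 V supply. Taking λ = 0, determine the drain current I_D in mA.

With gate tied to drain, V_GS = V_DS ≥ V_GS − V_th, so the device is in saturation.
k_n = μ_nC_ox · (W/L) = 6 mA/V².
KCL at the drain: ½ k_n (V_GS − V_th)² = (V_DD − V_GS)/R.
Let x = V_GS − 0.98. Then 176 x² + x − 12.32 = 0, giving x = 0.262 V (positive root), so V_GS = 1.24 V.
I_D = (V_DD − V_GS)/R = (13.3 − 1.24) / 58.6 = 0.206 mA.

I_D = 0.206 mA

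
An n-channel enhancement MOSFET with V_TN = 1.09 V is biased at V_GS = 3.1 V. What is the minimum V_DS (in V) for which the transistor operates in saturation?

V_DS,sat = 2.01 V

The boundary between triode and saturation is V_DS = V_GS − V_TN = V_ov.
V_ov = 3.1 − 1.09 = 2.01 V.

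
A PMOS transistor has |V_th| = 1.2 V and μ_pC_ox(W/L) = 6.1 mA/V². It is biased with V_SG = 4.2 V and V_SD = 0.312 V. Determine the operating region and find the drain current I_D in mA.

V_ov = V_SG − |V_th| = 4.2 − 1.2 = 3 V.
Since V_SD = 0.312 V < V_ov = 3 V, the device is in the triode region.
I_D = k_p [V_ov · V_SD − ½ V_SD²] = 6.1 × [3 × 0.312 − 0.5 × 0.312²] = 5.41 mA.

Triode; I_D = 5.41 mA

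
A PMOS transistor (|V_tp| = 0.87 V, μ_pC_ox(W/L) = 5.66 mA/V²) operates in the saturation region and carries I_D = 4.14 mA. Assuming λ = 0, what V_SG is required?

In saturation I_D = ½ k_p (V_SG − |V_tp|)², so V_SG − |V_tp| = √(2 I_D / k_p) = √(2 × 4.14 / 5.66) = 1.21 V.
V_SG = 0.87 + 1.21 = 2.08 V.

V_SG = 2.08 V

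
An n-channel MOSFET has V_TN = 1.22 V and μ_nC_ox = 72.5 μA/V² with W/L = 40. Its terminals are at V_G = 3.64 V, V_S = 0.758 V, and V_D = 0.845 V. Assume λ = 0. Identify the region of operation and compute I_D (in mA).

V_GS = V_G − V_S = 3.64 − 0.758 = 2.88 V; V_DS = V_D − V_S = 0.845 − 0.758 = 0.087 V.
k_n = μ_nC_ox · (W/L) = 2.9 mA/V².
V_ov = V_GS − V_TN = 2.88 − 1.22 = 1.66 V.
Since V_DS = 0.087 V < V_ov = 1.66 V, the device is in the triode region.
I_D = k_n [V_ov · V_DS − ½ V_DS²] = 2.9 × [1.66 × 0.087 − 0.5 × 0.087²] = 0.408 mA.

Triode; I_D = 0.408 mA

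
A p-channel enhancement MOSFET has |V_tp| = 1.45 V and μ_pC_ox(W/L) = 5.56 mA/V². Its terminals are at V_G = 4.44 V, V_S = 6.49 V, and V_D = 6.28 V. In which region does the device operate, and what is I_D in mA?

Triode; I_D = 0.578 mA

V_SG = V_S − V_G = 6.49 − 4.44 = 2.05 V; V_SD = V_S − V_D = 6.49 − 6.28 = 0.21 V.
V_ov = V_SG − |V_tp| = 2.05 − 1.45 = 0.6 V.
Since V_SD = 0.21 V < V_ov = 0.6 V, the device is in the triode region.
I_D = k_p [V_ov · V_SD − ½ V_SD²] = 5.56 × [0.6 × 0.21 − 0.5 × 0.21²] = 0.578 mA.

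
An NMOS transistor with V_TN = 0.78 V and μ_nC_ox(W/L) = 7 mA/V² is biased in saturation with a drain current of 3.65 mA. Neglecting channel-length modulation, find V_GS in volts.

V_GS = 1.80 V

In saturation I_D = ½ k_n (V_GS − V_TN)², so V_GS − V_TN = √(2 I_D / k_n) = √(2 × 3.65 / 7) = 1.02 V.
V_GS = 0.78 + 1.02 = 1.8 V.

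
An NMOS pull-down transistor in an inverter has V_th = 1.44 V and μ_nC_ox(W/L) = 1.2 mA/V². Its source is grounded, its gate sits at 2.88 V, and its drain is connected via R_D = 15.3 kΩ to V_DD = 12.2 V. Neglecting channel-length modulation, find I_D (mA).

V_GS = V_G = 2.88 V, so V_ov = 2.88 − 1.44 = 1.44 V.
Assume saturation: I_D = ½ k_n V_ov² = 0.5 × 1.2 × 1.44² = 1.24 mA, giving V_DS = V_DD − I_D R_D = 12.2 − 1.24 × 15.3 = -6.84 V.
But -6.84 V < V_ov = 1.44 V, so the device is actually in triode.
In triode I_D = k_n[V_ov V_DS − ½ V_DS²] and I_D = (V_DD − V_DS)/R_D. Equating: 9.18 V_DS² − 27.44 V_DS + 12.2 = 0, giving V_DS = 0.543 V (the root below V_ov).
I_D = (12.2 − 0.543) / 15.3 = 0.762 mA.

I_D = 0.762 mA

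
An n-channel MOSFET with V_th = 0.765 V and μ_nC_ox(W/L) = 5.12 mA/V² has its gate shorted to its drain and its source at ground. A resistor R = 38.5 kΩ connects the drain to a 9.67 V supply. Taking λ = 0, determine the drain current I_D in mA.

With gate tied to drain, V_GS = V_DS ≥ V_GS − V_th, so the device is in saturation.
KCL at the drain: ½ k_n (V_GS − V_th)² = (V_DD − V_GS)/R.
Let x = V_GS − 0.765. Then 98.6 x² + x − 8.905 = 0, giving x = 0.296 V (positive root), so V_GS = 1.06 V.
I_D = (V_DD − V_GS)/R = (9.67 − 1.06) / 38.5 = 0.224 mA.

I_D = 0.224 mA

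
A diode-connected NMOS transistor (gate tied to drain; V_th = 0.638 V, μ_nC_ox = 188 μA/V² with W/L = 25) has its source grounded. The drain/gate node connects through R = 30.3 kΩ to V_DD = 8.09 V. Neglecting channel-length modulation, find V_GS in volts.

With gate tied to drain, V_GS = V_DS ≥ V_GS − V_th, so the device is in saturation.
k_n = μ_nC_ox · (W/L) = 4.7 mA/V².
KCL at the drain: ½ k_n (V_GS − V_th)² = (V_DD − V_GS)/R.
Let x = V_GS − 0.638. Then 71.2 x² + x − 7.452 = 0, giving x = 0.317 V (positive root), so V_GS = 0.955 V.
I_D = (V_DD − V_GS)/R = (8.09 − 0.955) / 30.3 = 0.235 mA.

V_GS = 0.955 V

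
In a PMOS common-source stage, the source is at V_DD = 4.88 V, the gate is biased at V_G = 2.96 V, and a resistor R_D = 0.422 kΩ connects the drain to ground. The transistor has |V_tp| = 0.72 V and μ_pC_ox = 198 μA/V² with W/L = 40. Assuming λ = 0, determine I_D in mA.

I_D = 5.70 mA

V_SG = V_DD − V_G = 4.88 − 2.96 = 1.92 V, so V_ov = 1.92 − 0.72 = 1.2 V.
k_p = μ_pC_ox · (W/L) = 7.92 mA/V².
Assume saturation: I_D = ½ k_p V_ov² = 0.5 × 7.92 × 1.2² = 5.7 mA, giving V_SD = V_DD − I_D R_D = 4.88 − 5.7 × 0.422 = 2.47 V.
V_SD = 2.47 V ≥ V_ov = 1.2 V, confirming saturation.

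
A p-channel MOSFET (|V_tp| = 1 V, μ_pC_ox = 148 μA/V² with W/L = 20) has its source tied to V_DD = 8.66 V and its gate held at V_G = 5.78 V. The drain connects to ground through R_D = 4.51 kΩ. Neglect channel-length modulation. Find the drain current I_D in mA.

I_D = 1.84 mA

V_SG = V_DD − V_G = 8.66 − 5.78 = 2.88 V, so V_ov = 2.88 − 1 = 1.88 V.
k_p = μ_pC_ox · (W/L) = 2.96 mA/V².
Assume saturation: I_D = ½ k_p V_ov² = 0.5 × 2.96 × 1.88² = 5.23 mA, giving V_SD = V_DD − I_D R_D = 8.66 − 5.23 × 4.51 = -14.9 V.
But -14.9 V < V_ov = 1.88 V, so the device is actually in triode.
In triode I_D = k_p[V_ov V_SD − ½ V_SD²] and I_D = (V_DD − V_SD)/R_D. Equating: 6.67 V_SD² − 26.1 V_SD + 8.66 = 0, giving V_SD = 0.366 V (the root below V_ov).
I_D = (8.66 − 0.366) / 4.51 = 1.84 mA.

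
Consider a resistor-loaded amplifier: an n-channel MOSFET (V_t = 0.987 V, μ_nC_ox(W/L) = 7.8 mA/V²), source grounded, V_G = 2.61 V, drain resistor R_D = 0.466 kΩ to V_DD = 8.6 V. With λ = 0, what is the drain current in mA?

I_D = 10.3 mA

V_GS = V_G = 2.61 V, so V_ov = 2.61 − 0.987 = 1.62 V.
Assume saturation: I_D = ½ k_n V_ov² = 0.5 × 7.8 × 1.62² = 10.3 mA, giving V_DS = V_DD − I_D R_D = 8.6 − 10.3 × 0.466 = 3.81 V.
V_DS = 3.81 V ≥ V_ov = 1.62 V, confirming saturation.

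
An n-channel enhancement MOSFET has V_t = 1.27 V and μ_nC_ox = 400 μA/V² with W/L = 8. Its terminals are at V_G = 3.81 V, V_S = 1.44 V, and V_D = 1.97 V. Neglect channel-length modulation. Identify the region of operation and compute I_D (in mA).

Triode; I_D = 1.42 mA

V_GS = V_G − V_S = 3.81 − 1.44 = 2.37 V; V_DS = V_D − V_S = 1.97 − 1.44 = 0.53 V.
k_n = μ_nC_ox · (W/L) = 3.2 mA/V².
V_ov = V_GS − V_t = 2.37 − 1.27 = 1.1 V.
Since V_DS = 0.53 V < V_ov = 1.1 V, the device is in the triode region.
I_D = k_n [V_ov · V_DS − ½ V_DS²] = 3.2 × [1.1 × 0.53 − 0.5 × 0.53²] = 1.42 mA.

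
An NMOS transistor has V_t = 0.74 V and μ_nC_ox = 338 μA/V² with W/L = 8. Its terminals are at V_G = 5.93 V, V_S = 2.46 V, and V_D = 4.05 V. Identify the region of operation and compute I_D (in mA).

V_GS = V_G − V_S = 5.93 − 2.46 = 3.47 V; V_DS = V_D − V_S = 4.05 − 2.46 = 1.59 V.
k_n = μ_nC_ox · (W/L) = 2.704 mA/V².
V_ov = V_GS − V_t = 3.47 − 0.74 = 2.73 V.
Since V_DS = 1.59 V < V_ov = 2.73 V, the device is in the triode region.
I_D = k_n [V_ov · V_DS − ½ V_DS²] = 2.704 × [2.73 × 1.59 − 0.5 × 1.59²] = 8.32 mA.

Triode; I_D = 8.32 mA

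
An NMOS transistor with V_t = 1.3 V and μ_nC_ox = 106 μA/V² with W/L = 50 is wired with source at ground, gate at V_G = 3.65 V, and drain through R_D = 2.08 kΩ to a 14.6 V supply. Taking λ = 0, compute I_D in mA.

V_GS = V_G = 3.65 V, so V_ov = 3.65 − 1.3 = 2.35 V.
k_n = μ_nC_ox · (W/L) = 5.3 mA/V².
Assume saturation: I_D = ½ k_n V_ov² = 0.5 × 5.3 × 2.35² = 14.6 mA, giving V_DS = V_DD − I_D R_D = 14.6 − 14.6 × 2.08 = -15.8 V.
But -15.8 V < V_ov = 2.35 V, so the device is actually in triode.
In triode I_D = k_n[V_ov V_DS − ½ V_DS²] and I_D = (V_DD − V_DS)/R_D. Equating: 5.51 V_DS² − 26.91 V_DS + 14.6 = 0, giving V_DS = 0.622 V (the root below V_ov).
I_D = (14.6 − 0.622) / 2.08 = 6.72 mA.

I_D = 6.72 mA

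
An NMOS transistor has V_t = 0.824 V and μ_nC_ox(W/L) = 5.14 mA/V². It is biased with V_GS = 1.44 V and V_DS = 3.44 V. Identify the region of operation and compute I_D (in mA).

V_ov = V_GS − V_t = 1.44 − 0.824 = 0.616 V.
Since V_DS = 3.44 V ≥ V_ov = 0.616 V, the device is in saturation.
I_D = ½ k_n V_ov² = 0.5 × 5.14 × 0.616² = 0.975 mA.

Saturation; I_D = 0.975 mA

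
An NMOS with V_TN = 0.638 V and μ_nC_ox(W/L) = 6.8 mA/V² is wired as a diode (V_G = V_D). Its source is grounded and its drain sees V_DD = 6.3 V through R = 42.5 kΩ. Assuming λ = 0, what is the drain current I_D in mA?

I_D = 0.129 mA

With gate tied to drain, V_GS = V_DS ≥ V_GS − V_TN, so the device is in saturation.
KCL at the drain: ½ k_n (V_GS − V_TN)² = (V_DD − V_GS)/R.
Let x = V_GS − 0.638. Then 144 x² + x − 5.662 = 0, giving x = 0.195 V (positive root), so V_GS = 0.833 V.
I_D = (V_DD − V_GS)/R = (6.3 − 0.833) / 42.5 = 0.129 mA.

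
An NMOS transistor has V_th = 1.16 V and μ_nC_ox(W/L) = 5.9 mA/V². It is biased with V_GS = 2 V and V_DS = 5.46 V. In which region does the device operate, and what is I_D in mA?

Saturation; I_D = 2.08 mA

V_ov = V_GS − V_th = 2 − 1.16 = 0.84 V.
Since V_DS = 5.46 V ≥ V_ov = 0.84 V, the device is in saturation.
I_D = ½ k_n V_ov² = 0.5 × 5.9 × 0.84² = 2.08 mA.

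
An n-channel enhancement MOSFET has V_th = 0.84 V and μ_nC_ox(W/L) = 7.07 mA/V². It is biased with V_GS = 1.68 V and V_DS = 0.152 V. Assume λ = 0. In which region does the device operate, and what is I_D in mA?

V_ov = V_GS − V_th = 1.68 − 0.84 = 0.84 V.
Since V_DS = 0.152 V < V_ov = 0.84 V, the device is in the triode region.
I_D = k_n [V_ov · V_DS − ½ V_DS²] = 7.07 × [0.84 × 0.152 − 0.5 × 0.152²] = 0.821 mA.

Triode; I_D = 0.821 mA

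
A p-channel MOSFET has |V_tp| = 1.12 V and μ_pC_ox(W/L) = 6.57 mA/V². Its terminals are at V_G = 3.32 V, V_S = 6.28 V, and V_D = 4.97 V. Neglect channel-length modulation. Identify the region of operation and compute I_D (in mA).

Triode; I_D = 10.2 mA

V_SG = V_S − V_G = 6.28 − 3.32 = 2.96 V; V_SD = V_S − V_D = 6.28 − 4.97 = 1.31 V.
V_ov = V_SG − |V_tp| = 2.96 − 1.12 = 1.84 V.
Since V_SD = 1.31 V < V_ov = 1.84 V, the device is in the triode region.
I_D = k_p [V_ov · V_SD − ½ V_SD²] = 6.57 × [1.84 × 1.31 − 0.5 × 1.31²] = 10.2 mA.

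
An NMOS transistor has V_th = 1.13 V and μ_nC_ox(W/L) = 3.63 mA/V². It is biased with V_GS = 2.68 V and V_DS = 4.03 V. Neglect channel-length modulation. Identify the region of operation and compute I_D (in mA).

Saturation; I_D = 4.36 mA

V_ov = V_GS − V_th = 2.68 − 1.13 = 1.55 V.
Since V_DS = 4.03 V ≥ V_ov = 1.55 V, the device is in saturation.
I_D = ½ k_n V_ov² = 0.5 × 3.63 × 1.55² = 4.36 mA.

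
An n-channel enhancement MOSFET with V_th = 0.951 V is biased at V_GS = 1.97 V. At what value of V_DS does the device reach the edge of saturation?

V_DS,sat = 1.02 V

The boundary between triode and saturation is V_DS = V_GS − V_th = V_ov.
V_ov = 1.97 − 0.951 = 1.02 V.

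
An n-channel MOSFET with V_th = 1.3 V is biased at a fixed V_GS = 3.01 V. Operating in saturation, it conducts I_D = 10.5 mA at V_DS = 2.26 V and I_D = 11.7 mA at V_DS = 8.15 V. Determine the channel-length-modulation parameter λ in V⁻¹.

λ = 0.0203 V⁻¹

With V_GS fixed, I_D ∝ (1 + λ V_DS) in saturation, so I_D2/I_D1 = (1 + λ V_DS2)/(1 + λ V_DS1).
11.7/10.5 = 1.114 = (1 + 8.15 λ)/(1 + 2.26 λ).
Solving: λ (I_D1 V_DS2 − I_D2 V_DS1) = I_D2 − I_D1, so λ = (11.7 − 10.5) / (10.5 × 8.15 − 11.7 × 2.26) = 1.2 / 59.1 = 0.0203 V⁻¹.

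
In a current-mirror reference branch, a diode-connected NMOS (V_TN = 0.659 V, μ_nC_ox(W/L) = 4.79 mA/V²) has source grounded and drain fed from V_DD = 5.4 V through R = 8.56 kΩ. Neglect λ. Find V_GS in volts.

With gate tied to drain, V_GS = V_DS ≥ V_GS − V_TN, so the device is in saturation.
KCL at the drain: ½ k_n (V_GS − V_TN)² = (V_DD − V_GS)/R.
Let x = V_GS − 0.659. Then 20.5 x² + x − 4.741 = 0, giving x = 0.457 V (positive root), so V_GS = 1.12 V.
I_D = (V_DD − V_GS)/R = (5.4 − 1.12) / 8.56 = 0.5 mA.

V_GS = 1.12 V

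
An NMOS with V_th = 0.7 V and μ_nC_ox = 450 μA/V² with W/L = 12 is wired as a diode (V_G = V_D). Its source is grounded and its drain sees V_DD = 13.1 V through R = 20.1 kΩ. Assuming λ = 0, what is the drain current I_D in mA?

With gate tied to drain, V_GS = V_DS ≥ V_GS − V_th, so the device is in saturation.
k_n = μ_nC_ox · (W/L) = 5.4 mA/V².
KCL at the drain: ½ k_n (V_GS − V_th)² = (V_DD − V_GS)/R.
Let x = V_GS − 0.7. Then 54.3 x² + x − 12.4 = 0, giving x = 0.469 V (positive root), so V_GS = 1.17 V.
I_D = (V_DD − V_GS)/R = (13.1 − 1.17) / 20.1 = 0.594 mA.

I_D = 0.594 mA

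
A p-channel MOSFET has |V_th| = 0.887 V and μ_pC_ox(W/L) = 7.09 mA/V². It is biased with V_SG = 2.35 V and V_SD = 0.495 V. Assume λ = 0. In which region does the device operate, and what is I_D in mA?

V_ov = V_SG − |V_th| = 2.35 − 0.887 = 1.46 V.
Since V_SD = 0.495 V < V_ov = 1.46 V, the device is in the triode region.
I_D = k_p [V_ov · V_SD − ½ V_SD²] = 7.09 × [1.46 × 0.495 − 0.5 × 0.495²] = 4.27 mA.

Triode; I_D = 4.27 mA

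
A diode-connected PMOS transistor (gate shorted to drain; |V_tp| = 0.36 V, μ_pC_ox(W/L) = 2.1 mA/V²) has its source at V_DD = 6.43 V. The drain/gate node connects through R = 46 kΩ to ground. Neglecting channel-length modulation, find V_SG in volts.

V_SG = 0.704 V

With gate tied to drain, V_SG = V_SD ≥ V_SG − |V_tp|, so the device is in saturation.
KCL at the drain: ½ k_p (V_SG − |V_tp|)² = (V_DD − V_SG)/R.
Let x = V_SG − 0.36. Then 48.3 x² + x − 6.07 = 0, giving x = 0.344 V (positive root), so V_SG = 0.704 V.
I_D = (V_DD − V_SG)/R = (6.43 − 0.704) / 46 = 0.124 mA.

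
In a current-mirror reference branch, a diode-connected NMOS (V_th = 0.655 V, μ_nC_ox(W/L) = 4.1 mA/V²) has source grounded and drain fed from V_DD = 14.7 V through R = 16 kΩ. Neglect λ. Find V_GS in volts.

With gate tied to drain, V_GS = V_DS ≥ V_GS − V_th, so the device is in saturation.
KCL at the drain: ½ k_n (V_GS − V_th)² = (V_DD − V_GS)/R.
Let x = V_GS − 0.655. Then 32.8 x² + x − 14.04 = 0, giving x = 0.639 V (positive root), so V_GS = 1.29 V.
I_D = (V_DD − V_GS)/R = (14.7 − 1.29) / 16 = 0.838 mA.

V_GS = 1.29 V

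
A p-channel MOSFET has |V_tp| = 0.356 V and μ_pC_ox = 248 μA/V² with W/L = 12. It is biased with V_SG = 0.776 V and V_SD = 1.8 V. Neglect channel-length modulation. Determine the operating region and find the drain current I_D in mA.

Saturation; I_D = 0.262 mA

k_p = μ_pC_ox · (W/L) = 2.976 mA/V².
V_ov = V_SG − |V_tp| = 0.776 − 0.356 = 0.42 V.
Since V_SD = 1.8 V ≥ V_ov = 0.42 V, the device is in saturation.
I_D = ½ k_p V_ov² = 0.5 × 2.976 × 0.42² = 0.262 mA.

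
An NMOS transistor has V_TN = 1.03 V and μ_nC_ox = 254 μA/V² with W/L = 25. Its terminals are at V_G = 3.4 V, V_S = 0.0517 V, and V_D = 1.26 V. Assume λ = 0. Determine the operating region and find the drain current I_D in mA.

V_GS = V_G − V_S = 3.4 − 0.0517 = 3.35 V; V_DS = V_D − V_S = 1.26 − 0.0517 = 1.21 V.
k_n = μ_nC_ox · (W/L) = 6.35 mA/V².
V_ov = V_GS − V_TN = 3.35 − 1.03 = 2.32 V.
Since V_DS = 1.21 V < V_ov = 2.32 V, the device is in the triode region.
I_D = k_n [V_ov · V_DS − ½ V_DS²] = 6.35 × [2.32 × 1.21 − 0.5 × 1.21²] = 13.2 mA.

Triode; I_D = 13.2 mA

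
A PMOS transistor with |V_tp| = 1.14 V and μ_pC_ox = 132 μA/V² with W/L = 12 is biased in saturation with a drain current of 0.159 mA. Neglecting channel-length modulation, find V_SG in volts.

k_p = μ_pC_ox · (W/L) = 1.584 mA/V².
In saturation I_D = ½ k_p (V_SG − |V_tp|)², so V_SG − |V_tp| = √(2 I_D / k_p) = √(2 × 0.159 / 1.584) = 0.448 V.
V_SG = 1.14 + 0.448 = 1.59 V.

V_SG = 1.59 V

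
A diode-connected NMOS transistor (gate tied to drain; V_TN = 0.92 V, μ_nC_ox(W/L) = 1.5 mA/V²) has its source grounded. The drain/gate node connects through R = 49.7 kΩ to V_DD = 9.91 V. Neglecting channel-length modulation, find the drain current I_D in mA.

I_D = 0.171 mA

With gate tied to drain, V_GS = V_DS ≥ V_GS − V_TN, so the device is in saturation.
KCL at the drain: ½ k_n (V_GS − V_TN)² = (V_DD − V_GS)/R.
Let x = V_GS − 0.92. Then 37.3 x² + x − 8.99 = 0, giving x = 0.478 V (positive root), so V_GS = 1.4 V.
I_D = (V_DD − V_GS)/R = (9.91 − 1.4) / 49.7 = 0.171 mA.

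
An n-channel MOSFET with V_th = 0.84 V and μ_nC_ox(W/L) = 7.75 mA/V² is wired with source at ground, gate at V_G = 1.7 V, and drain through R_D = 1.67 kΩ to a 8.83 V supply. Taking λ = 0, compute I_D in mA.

V_GS = V_G = 1.7 V, so V_ov = 1.7 − 0.84 = 0.86 V.
Assume saturation: I_D = ½ k_n V_ov² = 0.5 × 7.75 × 0.86² = 2.87 mA, giving V_DS = V_DD − I_D R_D = 8.83 − 2.87 × 1.67 = 4.04 V.
V_DS = 4.04 V ≥ V_ov = 0.86 V, confirming saturation.

I_D = 2.87 mA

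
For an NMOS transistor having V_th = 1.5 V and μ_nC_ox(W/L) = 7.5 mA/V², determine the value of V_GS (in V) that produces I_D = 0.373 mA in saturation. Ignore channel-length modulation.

V_GS = 1.82 V

In saturation I_D = ½ k_n (V_GS − V_th)², so V_GS − V_th = √(2 I_D / k_n) = √(2 × 0.373 / 7.5) = 0.315 V.
V_GS = 1.5 + 0.315 = 1.82 V.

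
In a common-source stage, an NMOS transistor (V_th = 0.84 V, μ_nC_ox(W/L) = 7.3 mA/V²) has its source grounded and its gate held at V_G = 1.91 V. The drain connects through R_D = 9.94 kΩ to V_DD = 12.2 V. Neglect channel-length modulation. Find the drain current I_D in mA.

V_GS = V_G = 1.91 V, so V_ov = 1.91 − 0.84 = 1.07 V.
Assume saturation: I_D = ½ k_n V_ov² = 0.5 × 7.3 × 1.07² = 4.18 mA, giving V_DS = V_DD − I_D R_D = 12.2 − 4.18 × 9.94 = -29.3 V.
But -29.3 V < V_ov = 1.07 V, so the device is actually in triode.
In triode I_D = k_n[V_ov V_DS − ½ V_DS²] and I_D = (V_DD − V_DS)/R_D. Equating: 36.3 V_DS² − 78.64 V_DS + 12.2 = 0, giving V_DS = 0.168 V (the root below V_ov).
I_D = (12.2 − 0.168) / 9.94 = 1.21 mA.

I_D = 1.21 mA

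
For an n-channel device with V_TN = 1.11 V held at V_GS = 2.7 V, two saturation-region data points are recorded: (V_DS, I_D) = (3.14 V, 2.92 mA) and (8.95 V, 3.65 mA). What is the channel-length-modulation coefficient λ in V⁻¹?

With V_GS fixed, I_D ∝ (1 + λ V_DS) in saturation, so I_D2/I_D1 = (1 + λ V_DS2)/(1 + λ V_DS1).
3.65/2.92 = 1.25 = (1 + 8.95 λ)/(1 + 3.14 λ).
Solving: λ (I_D1 V_DS2 − I_D2 V_DS1) = I_D2 − I_D1, so λ = (3.65 − 2.92) / (2.92 × 8.95 − 3.65 × 3.14) = 0.73 / 14.7 = 0.0498 V⁻¹.

λ = 0.0498 V⁻¹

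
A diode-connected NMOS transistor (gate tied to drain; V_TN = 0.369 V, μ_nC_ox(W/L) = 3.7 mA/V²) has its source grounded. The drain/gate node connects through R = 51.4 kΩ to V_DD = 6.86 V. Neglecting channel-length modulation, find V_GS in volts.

V_GS = 0.625 V

With gate tied to drain, V_GS = V_DS ≥ V_GS − V_TN, so the device is in saturation.
KCL at the drain: ½ k_n (V_GS − V_TN)² = (V_DD − V_GS)/R.
Let x = V_GS − 0.369. Then 95.1 x² + x − 6.491 = 0, giving x = 0.256 V (positive root), so V_GS = 0.625 V.
I_D = (V_DD − V_GS)/R = (6.86 − 0.625) / 51.4 = 0.121 mA.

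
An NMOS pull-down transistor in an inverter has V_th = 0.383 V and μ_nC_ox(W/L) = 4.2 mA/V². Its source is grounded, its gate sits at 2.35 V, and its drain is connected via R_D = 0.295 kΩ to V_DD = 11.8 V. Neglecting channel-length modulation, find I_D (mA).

V_GS = V_G = 2.35 V, so V_ov = 2.35 − 0.383 = 1.97 V.
Assume saturation: I_D = ½ k_n V_ov² = 0.5 × 4.2 × 1.97² = 8.13 mA, giving V_DS = V_DD − I_D R_D = 11.8 − 8.13 × 0.295 = 9.4 V.
V_DS = 9.4 V ≥ V_ov = 1.97 V, confirming saturation.

I_D = 8.13 mA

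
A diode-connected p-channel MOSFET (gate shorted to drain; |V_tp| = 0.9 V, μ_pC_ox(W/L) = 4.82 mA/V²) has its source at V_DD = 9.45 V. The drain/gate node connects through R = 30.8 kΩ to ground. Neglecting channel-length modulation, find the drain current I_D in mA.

With gate tied to drain, V_SG = V_SD ≥ V_SG − |V_tp|, so the device is in saturation.
KCL at the drain: ½ k_p (V_SG − |V_tp|)² = (V_DD − V_SG)/R.
Let x = V_SG − 0.9. Then 74.2 x² + x − 8.55 = 0, giving x = 0.333 V (positive root), so V_SG = 1.23 V.
I_D = (V_DD − V_SG)/R = (9.45 − 1.23) / 30.8 = 0.267 mA.

I_D = 0.267 mA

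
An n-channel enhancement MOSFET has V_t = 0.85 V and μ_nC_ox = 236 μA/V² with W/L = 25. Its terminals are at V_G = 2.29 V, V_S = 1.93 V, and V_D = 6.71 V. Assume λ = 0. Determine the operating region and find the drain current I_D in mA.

Cutoff; I_D = 0 mA

V_GS = V_G − V_S = 2.29 − 1.93 = 0.36 V; V_DS = V_D − V_S = 6.71 − 1.93 = 4.78 V.
V_GS = 0.36 V < V_t = 0.85 V, so the transistor is in cutoff.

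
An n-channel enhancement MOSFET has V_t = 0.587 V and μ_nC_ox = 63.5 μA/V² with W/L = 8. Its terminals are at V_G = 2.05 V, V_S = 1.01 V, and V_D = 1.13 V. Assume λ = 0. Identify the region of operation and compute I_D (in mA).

Triode; I_D = 0.0240 mA

V_GS = V_G − V_S = 2.05 − 1.01 = 1.04 V; V_DS = V_D − V_S = 1.13 − 1.01 = 0.12 V.
k_n = μ_nC_ox · (W/L) = 0.508 mA/V².
V_ov = V_GS − V_t = 1.04 − 0.587 = 0.453 V.
Since V_DS = 0.12 V < V_ov = 0.453 V, the device is in the triode region.
I_D = k_n [V_ov · V_DS − ½ V_DS²] = 0.508 × [0.453 × 0.12 − 0.5 × 0.12²] = 0.024 mA.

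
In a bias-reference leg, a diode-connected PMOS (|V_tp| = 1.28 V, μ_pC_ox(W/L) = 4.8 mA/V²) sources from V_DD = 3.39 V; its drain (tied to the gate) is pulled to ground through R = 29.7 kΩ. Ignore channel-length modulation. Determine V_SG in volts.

With gate tied to drain, V_SG = V_SD ≥ V_SG − |V_tp|, so the device is in saturation.
KCL at the drain: ½ k_p (V_SG − |V_tp|)² = (V_DD − V_SG)/R.
Let x = V_SG − 1.28. Then 71.3 x² + x − 2.11 = 0, giving x = 0.165 V (positive root), so V_SG = 1.45 V.
I_D = (V_DD − V_SG)/R = (3.39 − 1.45) / 29.7 = 0.0655 mA.

V_SG = 1.45 V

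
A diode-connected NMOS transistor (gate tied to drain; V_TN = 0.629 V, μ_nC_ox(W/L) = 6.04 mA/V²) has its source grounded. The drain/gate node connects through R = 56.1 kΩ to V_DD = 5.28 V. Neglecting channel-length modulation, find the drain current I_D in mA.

I_D = 0.0800 mA

With gate tied to drain, V_GS = V_DS ≥ V_GS − V_TN, so the device is in saturation.
KCL at the drain: ½ k_n (V_GS − V_TN)² = (V_DD − V_GS)/R.
Let x = V_GS − 0.629. Then 169 x² + x − 4.651 = 0, giving x = 0.163 V (positive root), so V_GS = 0.792 V.
I_D = (V_DD − V_GS)/R = (5.28 − 0.792) / 56.1 = 0.08 mA.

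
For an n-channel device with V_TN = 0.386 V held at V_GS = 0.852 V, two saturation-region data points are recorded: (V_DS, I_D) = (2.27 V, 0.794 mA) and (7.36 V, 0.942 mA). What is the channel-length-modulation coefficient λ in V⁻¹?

λ = 0.0399 V⁻¹

With V_GS fixed, I_D ∝ (1 + λ V_DS) in saturation, so I_D2/I_D1 = (1 + λ V_DS2)/(1 + λ V_DS1).
0.942/0.794 = 1.186 = (1 + 7.36 λ)/(1 + 2.27 λ).
Solving: λ (I_D1 V_DS2 − I_D2 V_DS1) = I_D2 − I_D1, so λ = (0.942 − 0.794) / (0.794 × 7.36 − 0.942 × 2.27) = 0.148 / 3.71 = 0.0399 V⁻¹.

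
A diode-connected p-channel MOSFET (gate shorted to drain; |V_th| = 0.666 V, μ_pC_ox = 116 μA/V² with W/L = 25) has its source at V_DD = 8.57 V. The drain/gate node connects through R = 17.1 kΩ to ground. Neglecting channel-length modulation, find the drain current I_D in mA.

I_D = 0.430 mA

With gate tied to drain, V_SG = V_SD ≥ V_SG − |V_th|, so the device is in saturation.
k_p = μ_pC_ox · (W/L) = 2.9 mA/V².
KCL at the drain: ½ k_p (V_SG − |V_th|)² = (V_DD − V_SG)/R.
Let x = V_SG − 0.666. Then 24.8 x² + x − 7.904 = 0, giving x = 0.545 V (positive root), so V_SG = 1.21 V.
I_D = (V_DD − V_SG)/R = (8.57 − 1.21) / 17.1 = 0.43 mA.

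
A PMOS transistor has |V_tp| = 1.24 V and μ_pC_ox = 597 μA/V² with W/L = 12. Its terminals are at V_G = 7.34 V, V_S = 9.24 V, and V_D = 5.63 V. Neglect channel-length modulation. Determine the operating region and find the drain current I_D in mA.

Saturation; I_D = 1.56 mA

V_SG = V_S − V_G = 9.24 − 7.34 = 1.9 V; V_SD = V_S − V_D = 9.24 − 5.63 = 3.61 V.
k_p = μ_pC_ox · (W/L) = 7.164 mA/V².
V_ov = V_SG − |V_tp| = 1.9 − 1.24 = 0.66 V.
Since V_SD = 3.61 V ≥ V_ov = 0.66 V, the device is in saturation.
I_D = ½ k_p V_ov² = 0.5 × 7.164 × 0.66² = 1.56 mA.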